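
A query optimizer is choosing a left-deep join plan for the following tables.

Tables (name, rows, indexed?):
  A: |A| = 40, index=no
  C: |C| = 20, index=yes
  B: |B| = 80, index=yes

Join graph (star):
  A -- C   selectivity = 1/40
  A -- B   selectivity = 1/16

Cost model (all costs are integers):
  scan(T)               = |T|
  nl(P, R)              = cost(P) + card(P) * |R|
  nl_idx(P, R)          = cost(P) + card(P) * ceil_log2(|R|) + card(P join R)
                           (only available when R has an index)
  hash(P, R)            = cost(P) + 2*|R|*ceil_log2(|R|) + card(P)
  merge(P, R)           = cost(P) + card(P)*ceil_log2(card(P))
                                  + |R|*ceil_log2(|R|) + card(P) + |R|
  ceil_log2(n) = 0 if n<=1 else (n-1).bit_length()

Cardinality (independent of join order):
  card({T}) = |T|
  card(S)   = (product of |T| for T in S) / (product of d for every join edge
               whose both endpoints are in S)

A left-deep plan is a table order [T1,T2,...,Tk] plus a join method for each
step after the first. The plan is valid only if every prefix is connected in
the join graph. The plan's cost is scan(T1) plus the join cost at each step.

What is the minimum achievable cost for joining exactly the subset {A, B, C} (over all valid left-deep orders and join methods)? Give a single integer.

Selinger DP over subsets of {A,B,C}:
  {A}: scan cost=40, card=40
  {C}: scan cost=20, card=20
  {B}: scan cost=80, card=80
  {AC}: card=20; try (C,nl_idx)→260, (C,hash)→280, (A,merge)→420, (C,merge)→440, (A,hash)→520, (A,nl)→820 …(+1); best=260 via (C,nl_idx)
  {AB}: card=200; try (B,nl_idx)→520, (A,hash)→640, (B,merge)→960, (A,merge)→1000, (B,hash)→1200, (B,nl)→3240 …(+1); best=520 via (B,nl_idx)
  {ABC}: card=100; try (B,nl_idx)→500, (C,hash)→920, (B,merge)→1020, (B,hash)→1400, (C,nl_idx)→1620, (B,nl)→1860 …(+2); best=500 via (B,nl_idx)

500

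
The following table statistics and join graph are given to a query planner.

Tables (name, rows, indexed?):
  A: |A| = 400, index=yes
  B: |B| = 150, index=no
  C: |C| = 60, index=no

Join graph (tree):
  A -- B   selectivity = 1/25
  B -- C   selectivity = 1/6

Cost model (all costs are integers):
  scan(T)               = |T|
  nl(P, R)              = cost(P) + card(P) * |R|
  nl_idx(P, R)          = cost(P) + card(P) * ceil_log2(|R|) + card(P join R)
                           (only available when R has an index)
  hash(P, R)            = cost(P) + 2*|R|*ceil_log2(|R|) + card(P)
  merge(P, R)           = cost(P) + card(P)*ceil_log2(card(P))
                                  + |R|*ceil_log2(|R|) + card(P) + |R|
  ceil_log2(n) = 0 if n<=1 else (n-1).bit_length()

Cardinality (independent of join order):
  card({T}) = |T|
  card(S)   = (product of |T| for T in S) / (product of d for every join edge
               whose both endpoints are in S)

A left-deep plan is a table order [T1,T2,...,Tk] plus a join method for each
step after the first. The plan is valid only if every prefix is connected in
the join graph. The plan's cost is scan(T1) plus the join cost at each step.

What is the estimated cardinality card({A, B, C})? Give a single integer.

24000

Tables in S: A(400), B(150), C(60)
Edges inside S: A-B(d=25), B-C(d=6)
numerator = 400 * 150 * 60 = 3600000
denominator = 25 * 6 = 150
card(S) = 3600000 / 150 = 24000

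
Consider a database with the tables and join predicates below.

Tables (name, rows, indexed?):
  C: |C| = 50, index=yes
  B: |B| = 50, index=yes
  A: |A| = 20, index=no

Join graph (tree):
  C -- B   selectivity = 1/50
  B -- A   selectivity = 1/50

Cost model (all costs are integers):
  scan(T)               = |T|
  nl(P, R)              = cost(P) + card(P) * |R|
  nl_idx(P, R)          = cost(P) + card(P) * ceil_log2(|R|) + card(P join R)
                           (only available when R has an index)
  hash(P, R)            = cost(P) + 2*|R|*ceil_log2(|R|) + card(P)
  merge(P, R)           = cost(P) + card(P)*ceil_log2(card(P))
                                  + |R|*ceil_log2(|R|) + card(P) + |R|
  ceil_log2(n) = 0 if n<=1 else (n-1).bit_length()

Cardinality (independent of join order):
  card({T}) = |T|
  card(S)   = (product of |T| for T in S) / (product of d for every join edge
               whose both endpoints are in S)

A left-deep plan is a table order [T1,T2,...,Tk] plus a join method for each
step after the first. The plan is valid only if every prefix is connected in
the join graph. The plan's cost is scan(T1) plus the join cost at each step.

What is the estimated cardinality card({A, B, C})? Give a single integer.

20

Tables in S: A(20), B(50), C(50)
Edges inside S: C-B(d=50), B-A(d=50)
numerator = 20 * 50 * 50 = 50000
denominator = 50 * 50 = 2500
card(S) = 50000 / 2500 = 20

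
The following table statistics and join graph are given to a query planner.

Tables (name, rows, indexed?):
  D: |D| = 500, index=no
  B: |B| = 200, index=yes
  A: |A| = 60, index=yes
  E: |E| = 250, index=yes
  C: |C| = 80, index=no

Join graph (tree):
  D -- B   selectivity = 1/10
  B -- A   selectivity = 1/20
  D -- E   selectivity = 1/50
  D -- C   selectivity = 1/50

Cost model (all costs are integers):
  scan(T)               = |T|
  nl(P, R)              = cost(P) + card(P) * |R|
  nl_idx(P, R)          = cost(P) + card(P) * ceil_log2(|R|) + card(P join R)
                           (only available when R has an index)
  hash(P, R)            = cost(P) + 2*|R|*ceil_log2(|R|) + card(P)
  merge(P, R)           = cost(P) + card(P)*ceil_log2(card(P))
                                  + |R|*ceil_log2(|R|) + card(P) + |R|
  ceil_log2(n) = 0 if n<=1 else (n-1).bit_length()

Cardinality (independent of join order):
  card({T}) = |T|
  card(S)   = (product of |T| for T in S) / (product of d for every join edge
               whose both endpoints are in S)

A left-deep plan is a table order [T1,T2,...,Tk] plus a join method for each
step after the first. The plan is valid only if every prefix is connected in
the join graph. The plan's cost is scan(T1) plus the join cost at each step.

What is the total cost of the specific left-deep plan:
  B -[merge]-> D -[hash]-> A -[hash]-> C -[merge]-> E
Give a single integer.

step 1: scan B: cost=200, card=200
step 2: join D via merge
    card(P join D) = 200*500/(10) = 10000
    cost = 200 + 200*8 + 500*9 + 200 + 500 = 7000
step 3: join A via hash
    card(P join A) = 10000*60/(20) = 30000
    cost = 7000 + 2*60*6 + 10000 = 17720
step 4: join C via hash
    card(P join C) = 30000*80/(50) = 48000
    cost = 17720 + 2*80*7 + 30000 = 48840
step 5: join E via merge
    card(P join E) = 48000*250/(50) = 240000
    cost = 48840 + 48000*16 + 250*8 + 48000 + 250 = 867090

867090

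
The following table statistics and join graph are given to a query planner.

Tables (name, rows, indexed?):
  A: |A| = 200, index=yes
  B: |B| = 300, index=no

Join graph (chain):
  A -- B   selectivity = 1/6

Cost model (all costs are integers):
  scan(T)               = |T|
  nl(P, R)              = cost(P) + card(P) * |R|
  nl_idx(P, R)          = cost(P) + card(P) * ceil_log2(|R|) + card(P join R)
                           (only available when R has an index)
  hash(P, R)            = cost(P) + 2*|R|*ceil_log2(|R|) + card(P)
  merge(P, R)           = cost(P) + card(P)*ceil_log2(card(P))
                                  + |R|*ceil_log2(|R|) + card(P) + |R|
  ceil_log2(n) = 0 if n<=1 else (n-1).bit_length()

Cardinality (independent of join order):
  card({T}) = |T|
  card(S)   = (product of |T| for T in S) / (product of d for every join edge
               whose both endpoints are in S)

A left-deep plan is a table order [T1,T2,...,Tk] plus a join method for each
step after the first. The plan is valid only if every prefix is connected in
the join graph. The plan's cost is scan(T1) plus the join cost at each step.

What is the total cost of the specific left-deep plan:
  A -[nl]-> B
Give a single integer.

60200

step 1: scan A: cost=200, card=200
step 2: join B via nl
    card(P join B) = 200*300/(6) = 10000
    cost = 200 + 200*300 = 60200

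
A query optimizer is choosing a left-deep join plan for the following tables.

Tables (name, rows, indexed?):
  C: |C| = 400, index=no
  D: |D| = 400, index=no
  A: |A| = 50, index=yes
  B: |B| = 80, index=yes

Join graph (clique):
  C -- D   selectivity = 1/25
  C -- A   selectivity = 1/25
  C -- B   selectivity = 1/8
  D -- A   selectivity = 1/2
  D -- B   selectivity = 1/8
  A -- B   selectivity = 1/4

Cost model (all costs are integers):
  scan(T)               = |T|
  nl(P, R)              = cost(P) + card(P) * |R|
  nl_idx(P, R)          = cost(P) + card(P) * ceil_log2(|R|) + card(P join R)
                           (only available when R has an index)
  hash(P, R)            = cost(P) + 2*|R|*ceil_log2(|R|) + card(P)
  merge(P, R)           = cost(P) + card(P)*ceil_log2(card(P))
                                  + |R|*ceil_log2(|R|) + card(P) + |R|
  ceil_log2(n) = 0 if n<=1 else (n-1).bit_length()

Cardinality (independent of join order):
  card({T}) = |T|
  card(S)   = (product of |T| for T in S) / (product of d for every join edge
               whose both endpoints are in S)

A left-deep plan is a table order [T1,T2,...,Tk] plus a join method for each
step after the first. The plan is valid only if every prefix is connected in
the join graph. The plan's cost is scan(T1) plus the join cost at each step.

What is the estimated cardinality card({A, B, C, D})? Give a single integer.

Tables in S: A(50), B(80), C(400), D(400)
Edges inside S: C-D(d=25), C-A(d=25), C-B(d=8), D-A(d=2), D-B(d=8), A-B(d=4)
numerator = 50 * 80 * 400 * 400 = 640000000
denominator = 25 * 25 * 8 * 2 * 8 * 4 = 320000
card(S) = 640000000 / 320000 = 2000

2000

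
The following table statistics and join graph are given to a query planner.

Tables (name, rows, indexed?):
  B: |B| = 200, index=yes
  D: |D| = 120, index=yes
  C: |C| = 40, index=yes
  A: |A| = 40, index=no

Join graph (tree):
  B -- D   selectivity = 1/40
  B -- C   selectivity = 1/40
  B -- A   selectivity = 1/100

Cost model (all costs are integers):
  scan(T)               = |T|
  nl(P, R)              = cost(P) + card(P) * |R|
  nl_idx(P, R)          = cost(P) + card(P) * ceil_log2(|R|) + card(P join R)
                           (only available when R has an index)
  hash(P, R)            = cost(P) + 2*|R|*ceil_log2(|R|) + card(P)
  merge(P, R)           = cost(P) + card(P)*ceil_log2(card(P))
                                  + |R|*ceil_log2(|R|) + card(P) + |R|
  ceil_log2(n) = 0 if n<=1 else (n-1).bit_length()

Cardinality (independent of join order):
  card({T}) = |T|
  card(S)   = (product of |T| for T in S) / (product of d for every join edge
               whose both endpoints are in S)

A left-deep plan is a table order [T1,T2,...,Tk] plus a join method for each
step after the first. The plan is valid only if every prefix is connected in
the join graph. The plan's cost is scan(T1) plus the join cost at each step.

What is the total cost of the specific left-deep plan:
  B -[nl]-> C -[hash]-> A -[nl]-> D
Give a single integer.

step 1: scan B: cost=200, card=200
step 2: join C via nl
    card(P join C) = 200*40/(40) = 200
    cost = 200 + 200*40 = 8200
step 3: join A via hash
    card(P join A) = 200*40/(100) = 80
    cost = 8200 + 2*40*6 + 200 = 8880
step 4: join D via nl
    card(P join D) = 80*120/(40) = 240
    cost = 8880 + 80*120 = 18480

18480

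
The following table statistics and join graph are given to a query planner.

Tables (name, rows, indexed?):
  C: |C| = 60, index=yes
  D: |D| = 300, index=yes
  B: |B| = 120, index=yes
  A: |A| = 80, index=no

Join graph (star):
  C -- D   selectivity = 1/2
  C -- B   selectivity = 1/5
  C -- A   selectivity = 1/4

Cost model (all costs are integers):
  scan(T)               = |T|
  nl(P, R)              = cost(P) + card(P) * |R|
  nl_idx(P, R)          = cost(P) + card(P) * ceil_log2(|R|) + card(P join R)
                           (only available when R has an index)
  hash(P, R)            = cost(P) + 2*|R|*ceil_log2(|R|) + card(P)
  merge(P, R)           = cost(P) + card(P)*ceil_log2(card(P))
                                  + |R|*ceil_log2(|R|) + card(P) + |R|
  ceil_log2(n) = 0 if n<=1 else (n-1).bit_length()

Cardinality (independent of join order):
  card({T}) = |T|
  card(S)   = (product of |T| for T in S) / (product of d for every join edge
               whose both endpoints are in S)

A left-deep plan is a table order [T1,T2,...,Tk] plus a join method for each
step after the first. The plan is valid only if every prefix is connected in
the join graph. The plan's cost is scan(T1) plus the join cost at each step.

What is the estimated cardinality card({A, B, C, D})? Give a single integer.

Tables in S: A(80), B(120), C(60), D(300)
Edges inside S: C-D(d=2), C-B(d=5), C-A(d=4)
numerator = 80 * 120 * 60 * 300 = 172800000
denominator = 2 * 5 * 4 = 40
card(S) = 172800000 / 40 = 4320000

4320000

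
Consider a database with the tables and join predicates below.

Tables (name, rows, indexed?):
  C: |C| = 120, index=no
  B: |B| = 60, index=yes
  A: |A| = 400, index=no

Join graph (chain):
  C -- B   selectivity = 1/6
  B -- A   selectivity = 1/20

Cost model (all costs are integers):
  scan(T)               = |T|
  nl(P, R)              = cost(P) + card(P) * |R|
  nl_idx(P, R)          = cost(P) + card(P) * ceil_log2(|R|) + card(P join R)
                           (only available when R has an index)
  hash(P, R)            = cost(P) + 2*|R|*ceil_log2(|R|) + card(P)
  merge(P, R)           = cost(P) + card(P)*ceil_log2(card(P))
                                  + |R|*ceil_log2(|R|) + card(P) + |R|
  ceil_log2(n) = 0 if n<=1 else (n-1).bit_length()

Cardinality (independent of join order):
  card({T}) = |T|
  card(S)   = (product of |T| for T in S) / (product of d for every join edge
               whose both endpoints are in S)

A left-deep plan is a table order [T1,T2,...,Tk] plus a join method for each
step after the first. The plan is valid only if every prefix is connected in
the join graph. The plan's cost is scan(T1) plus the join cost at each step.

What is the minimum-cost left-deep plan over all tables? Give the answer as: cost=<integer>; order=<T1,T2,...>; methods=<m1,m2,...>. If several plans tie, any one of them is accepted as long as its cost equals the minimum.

Selinger DP (subsets sized 1..n):
  {C}: scan cost=120, card=120
  {B}: scan cost=60, card=60
  {A}: scan cost=400, card=400
  {BC}: card=1200; try (B,hash)→960, (C,merge)→1440, (B,merge)→1500, (C,hash)→1800, (B,nl_idx)→2040, (C,nl)→7260 …(+1); best=960 via (B,hash)
  {AB}: card=1200; try (B,hash)→1520, (B,nl_idx)→4000, (A,merge)→4480, (B,merge)→4820, (A,hash)→7320, (A,nl)→24060 …(+1); best=1520 via (B,hash)
  {ABC}: card=24000; try (C,hash)→4400, (A,hash)→9360, (C,merge)→16880, (A,merge)→19360, (C,nl)→145520, (A,nl)→480960; best=4400 via (C,hash)

cost=4400; order=A,B,C; methods=hash,hash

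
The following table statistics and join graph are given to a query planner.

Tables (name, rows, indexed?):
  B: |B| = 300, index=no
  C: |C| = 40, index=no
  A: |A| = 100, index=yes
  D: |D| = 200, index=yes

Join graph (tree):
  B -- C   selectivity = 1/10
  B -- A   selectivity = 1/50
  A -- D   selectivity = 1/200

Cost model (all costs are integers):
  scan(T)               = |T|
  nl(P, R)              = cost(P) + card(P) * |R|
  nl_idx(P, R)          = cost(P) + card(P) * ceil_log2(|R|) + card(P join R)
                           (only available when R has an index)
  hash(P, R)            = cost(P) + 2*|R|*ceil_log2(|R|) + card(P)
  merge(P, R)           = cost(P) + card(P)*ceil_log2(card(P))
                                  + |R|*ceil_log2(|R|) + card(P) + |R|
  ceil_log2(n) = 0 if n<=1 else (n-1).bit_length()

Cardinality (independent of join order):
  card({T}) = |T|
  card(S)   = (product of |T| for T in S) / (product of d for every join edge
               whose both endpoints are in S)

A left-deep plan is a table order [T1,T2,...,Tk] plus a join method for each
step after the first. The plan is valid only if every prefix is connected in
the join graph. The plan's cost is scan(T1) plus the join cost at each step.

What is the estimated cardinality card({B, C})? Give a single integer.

Tables in S: B(300), C(40)
Edges inside S: B-C(d=10)
numerator = 300 * 40 = 12000
denominator = 10 = 10
card(S) = 12000 / 10 = 1200

1200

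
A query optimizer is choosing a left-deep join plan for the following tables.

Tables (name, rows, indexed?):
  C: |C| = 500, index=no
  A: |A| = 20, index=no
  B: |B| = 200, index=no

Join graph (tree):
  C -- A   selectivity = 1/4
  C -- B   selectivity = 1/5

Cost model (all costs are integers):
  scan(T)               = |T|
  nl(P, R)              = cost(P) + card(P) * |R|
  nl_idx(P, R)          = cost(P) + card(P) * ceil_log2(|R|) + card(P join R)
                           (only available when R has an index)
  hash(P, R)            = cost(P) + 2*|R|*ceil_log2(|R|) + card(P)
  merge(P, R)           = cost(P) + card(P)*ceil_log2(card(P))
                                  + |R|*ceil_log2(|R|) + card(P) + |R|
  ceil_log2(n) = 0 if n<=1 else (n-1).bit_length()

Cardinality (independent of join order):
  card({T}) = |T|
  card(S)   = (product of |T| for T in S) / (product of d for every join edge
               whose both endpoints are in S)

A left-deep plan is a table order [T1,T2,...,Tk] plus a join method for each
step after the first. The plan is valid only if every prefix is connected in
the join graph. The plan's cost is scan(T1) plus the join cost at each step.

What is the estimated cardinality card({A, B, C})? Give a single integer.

Tables in S: A(20), B(200), C(500)
Edges inside S: C-A(d=4), C-B(d=5)
numerator = 20 * 200 * 500 = 2000000
denominator = 4 * 5 = 20
card(S) = 2000000 / 20 = 100000

100000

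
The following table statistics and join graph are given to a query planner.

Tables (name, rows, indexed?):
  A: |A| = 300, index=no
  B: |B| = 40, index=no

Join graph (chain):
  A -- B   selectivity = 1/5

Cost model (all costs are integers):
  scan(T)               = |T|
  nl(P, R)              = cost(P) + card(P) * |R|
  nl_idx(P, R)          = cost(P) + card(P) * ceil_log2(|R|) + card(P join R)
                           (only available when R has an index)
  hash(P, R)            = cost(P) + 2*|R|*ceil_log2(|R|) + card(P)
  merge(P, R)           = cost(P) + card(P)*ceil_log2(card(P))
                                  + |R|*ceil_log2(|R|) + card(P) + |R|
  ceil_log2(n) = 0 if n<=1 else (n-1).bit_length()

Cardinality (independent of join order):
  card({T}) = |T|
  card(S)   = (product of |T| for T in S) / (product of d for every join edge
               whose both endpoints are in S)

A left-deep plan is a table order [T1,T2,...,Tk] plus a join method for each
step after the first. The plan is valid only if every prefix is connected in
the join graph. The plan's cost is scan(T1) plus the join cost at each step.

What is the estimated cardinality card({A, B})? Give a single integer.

2400

Tables in S: A(300), B(40)
Edges inside S: A-B(d=5)
numerator = 300 * 40 = 12000
denominator = 5 = 5
card(S) = 12000 / 5 = 2400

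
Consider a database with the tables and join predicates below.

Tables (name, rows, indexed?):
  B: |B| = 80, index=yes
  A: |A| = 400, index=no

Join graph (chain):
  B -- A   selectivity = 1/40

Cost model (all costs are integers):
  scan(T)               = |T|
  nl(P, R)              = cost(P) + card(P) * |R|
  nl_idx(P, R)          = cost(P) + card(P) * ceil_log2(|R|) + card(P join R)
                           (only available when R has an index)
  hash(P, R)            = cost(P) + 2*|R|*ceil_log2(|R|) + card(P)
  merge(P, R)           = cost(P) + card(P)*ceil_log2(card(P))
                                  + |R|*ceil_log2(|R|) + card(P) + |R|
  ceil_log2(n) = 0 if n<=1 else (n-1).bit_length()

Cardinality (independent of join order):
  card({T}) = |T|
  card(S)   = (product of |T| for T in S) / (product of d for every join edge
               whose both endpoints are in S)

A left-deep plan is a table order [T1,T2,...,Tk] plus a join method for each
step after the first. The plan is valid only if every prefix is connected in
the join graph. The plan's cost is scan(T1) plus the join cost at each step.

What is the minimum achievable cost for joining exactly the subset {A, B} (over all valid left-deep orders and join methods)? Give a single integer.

Selinger DP over subsets of {A,B}:
  {B}: scan cost=80, card=80
  {A}: scan cost=400, card=400
  {AB}: card=800; try (B,hash)→1920, (B,nl_idx)→4000, (A,merge)→4720, (B,merge)→5040, (A,hash)→7360, (A,nl)→32080 …(+1); best=1920 via (B,hash)

1920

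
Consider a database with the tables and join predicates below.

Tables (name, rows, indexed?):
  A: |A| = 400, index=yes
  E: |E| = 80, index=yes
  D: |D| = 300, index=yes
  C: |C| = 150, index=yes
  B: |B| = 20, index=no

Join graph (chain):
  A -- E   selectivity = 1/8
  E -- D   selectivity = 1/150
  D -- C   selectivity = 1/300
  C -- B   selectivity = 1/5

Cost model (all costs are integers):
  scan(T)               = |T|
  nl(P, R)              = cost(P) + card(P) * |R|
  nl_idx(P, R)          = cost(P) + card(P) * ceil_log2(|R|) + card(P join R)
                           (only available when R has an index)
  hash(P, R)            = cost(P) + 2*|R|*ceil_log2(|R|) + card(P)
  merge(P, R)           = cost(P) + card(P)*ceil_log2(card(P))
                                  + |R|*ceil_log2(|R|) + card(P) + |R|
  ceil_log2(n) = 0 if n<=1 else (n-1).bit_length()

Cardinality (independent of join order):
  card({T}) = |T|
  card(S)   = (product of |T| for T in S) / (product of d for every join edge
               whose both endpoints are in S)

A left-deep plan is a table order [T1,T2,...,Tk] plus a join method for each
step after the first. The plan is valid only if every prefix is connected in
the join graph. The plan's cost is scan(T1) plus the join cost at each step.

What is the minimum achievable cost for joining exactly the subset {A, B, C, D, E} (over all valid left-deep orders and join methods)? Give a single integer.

Selinger DP over subsets of {A,B,C,D,E}:
  {A}: scan cost=400, card=400
  {E}: scan cost=80, card=80
  {D}: scan cost=300, card=300
  {C}: scan cost=150, card=150
  {B}: scan cost=20, card=20
  {AE}: card=4000; try (E,hash)→1920, (A,merge)→4720, (A,nl_idx)→4800, (E,merge)→5040, (E,nl_idx)→7200, (A,hash)→7360 …(+2); best=1920 via (E,hash)
  {DE}: card=160; try (D,nl_idx)→960, (E,hash)→1720, (E,nl_idx)→2560, (D,merge)→3720, (E,merge)→3940, (D,hash)→5560 …(+2); best=960 via (D,nl_idx)
  {CD}: card=150; try (D,nl_idx)→1650, (C,nl_idx)→2850, (C,hash)→3000, (D,merge)→4500, (C,merge)→4650, (D,hash)→5700 …(+2); best=1650 via (D,nl_idx)
  {BC}: card=600; try (B,hash)→500, (C,nl_idx)→780, (C,merge)→1490, (B,merge)→1620, (C,hash)→2440, (C,nl)→3020 …(+1); best=500 via (B,hash)
  {ADE}: card=8000; try (A,merge)→6400, (A,hash)→8320, (A,nl_idx)→10400, (D,hash)→11320, (D,nl_idx)→45920, (D,merge)→56920 …(+2); best=6400 via (A,merge)
  {CDE}: card=80; try (C,nl_idx)→2320, (E,nl_idx)→2780, (E,hash)→2920, (C,hash)→3520, (E,merge)→3640, (C,merge)→3750 …(+2); best=2320 via (C,nl_idx)
  {BCD}: card=600; try (B,hash)→2000, (B,merge)→3120, (B,nl)→4650, (D,hash)→6500, (D,nl_idx)→6500, (D,merge)→10100 …(+1); best=2000 via (B,hash)
  {ACDE}: card=4000; try (A,merge)→6960, (A,nl_idx)→7040, (A,hash)→9600, (C,hash)→16800, (A,nl)→34320, (C,nl_idx)→74400 …(+2); best=6960 via (A,merge)
  {BCDE}: card=320; try (B,hash)→2600, (B,merge)→3080, (E,hash)→3720, (B,nl)→3920, (E,nl_idx)→6520, (E,merge)→9240 …(+1); best=2600 via (B,hash)
  {ABCDE}: card=16000; try (A,merge)→9800, (A,hash)→10120, (B,hash)→11160, (A,nl_idx)→21480, (B,merge)→59080, (B,nl)→86960 …(+1); best=9800 via (A,merge)

9800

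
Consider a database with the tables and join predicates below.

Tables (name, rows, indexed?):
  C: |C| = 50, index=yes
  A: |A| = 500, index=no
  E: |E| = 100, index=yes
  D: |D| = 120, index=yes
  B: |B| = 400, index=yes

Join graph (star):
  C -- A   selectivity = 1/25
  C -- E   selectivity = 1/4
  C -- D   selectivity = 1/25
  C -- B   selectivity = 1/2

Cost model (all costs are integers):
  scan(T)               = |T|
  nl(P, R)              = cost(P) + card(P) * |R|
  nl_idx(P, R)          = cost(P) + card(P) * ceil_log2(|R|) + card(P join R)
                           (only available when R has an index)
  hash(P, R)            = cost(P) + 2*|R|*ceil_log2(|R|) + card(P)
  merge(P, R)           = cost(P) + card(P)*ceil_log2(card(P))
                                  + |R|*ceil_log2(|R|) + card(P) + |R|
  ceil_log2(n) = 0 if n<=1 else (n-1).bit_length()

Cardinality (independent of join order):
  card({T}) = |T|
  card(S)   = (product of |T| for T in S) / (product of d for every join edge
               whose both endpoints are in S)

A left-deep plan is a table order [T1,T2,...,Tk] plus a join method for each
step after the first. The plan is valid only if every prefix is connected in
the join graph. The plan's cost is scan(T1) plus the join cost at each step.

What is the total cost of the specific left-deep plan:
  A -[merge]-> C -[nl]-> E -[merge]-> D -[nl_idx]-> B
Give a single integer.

step 1: scan A: cost=500, card=500
step 2: join C via merge
    card(P join C) = 500*50/(25) = 1000
    cost = 500 + 500*9 + 50*6 + 500 + 50 = 5850
step 3: join E via nl
    card(P join E) = 1000*100/(4) = 25000
    cost = 5850 + 1000*100 = 105850
step 4: join D via merge
    card(P join D) = 25000*120/(25) = 120000
    cost = 105850 + 25000*15 + 120*7 + 25000 + 120 = 506810
step 5: join B via nl_idx
    card(P join B) = 120000*400/(2) = 24000000
    cost = 506810 + 120000*9 + 24000000 = 25586810

25586810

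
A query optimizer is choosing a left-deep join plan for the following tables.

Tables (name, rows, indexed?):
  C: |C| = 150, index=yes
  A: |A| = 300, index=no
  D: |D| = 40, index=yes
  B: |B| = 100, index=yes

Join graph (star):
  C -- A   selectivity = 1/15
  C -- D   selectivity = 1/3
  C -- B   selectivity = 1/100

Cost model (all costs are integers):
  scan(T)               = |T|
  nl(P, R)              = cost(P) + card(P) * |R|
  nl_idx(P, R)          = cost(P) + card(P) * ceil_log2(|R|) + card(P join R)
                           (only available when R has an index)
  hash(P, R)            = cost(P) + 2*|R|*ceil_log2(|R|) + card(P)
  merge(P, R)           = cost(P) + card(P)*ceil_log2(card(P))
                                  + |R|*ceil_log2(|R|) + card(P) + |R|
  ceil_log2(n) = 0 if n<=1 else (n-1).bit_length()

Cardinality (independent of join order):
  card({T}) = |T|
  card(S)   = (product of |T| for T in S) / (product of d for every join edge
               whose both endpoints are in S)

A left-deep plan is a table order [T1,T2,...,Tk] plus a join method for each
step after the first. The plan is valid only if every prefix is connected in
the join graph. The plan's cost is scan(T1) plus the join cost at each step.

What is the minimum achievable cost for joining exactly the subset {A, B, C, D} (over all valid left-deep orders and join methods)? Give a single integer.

Selinger DP over subsets of {A,B,C,D}:
  {C}: scan cost=150, card=150
  {A}: scan cost=300, card=300
  {D}: scan cost=40, card=40
  {B}: scan cost=100, card=100
  {AC}: card=3000; try (C,hash)→3000, (A,merge)→4500, (C,merge)→4650, (C,nl_idx)→5700, (A,hash)→5700, (A,nl)→45150 …(+1); best=3000 via (C,hash)
  {CD}: card=2000; try (D,hash)→780, (C,merge)→1670, (D,merge)→1780, (C,nl_idx)→2360, (C,hash)→2480, (D,nl_idx)→3050 …(+2); best=780 via (D,hash)
  {BC}: card=150; try (C,nl_idx)→1050, (B,nl_idx)→1350, (B,hash)→1700, (C,merge)→2250, (B,merge)→2300, (C,hash)→2600 …(+2); best=1050 via (C,nl_idx)
  {ACD}: card=40000; try (D,hash)→6480, (A,hash)→8180, (A,merge)→27780, (D,merge)→42280, (D,nl_idx)→61000, (D,nl)→123000 …(+1); best=6480 via (D,hash)
  {ABC}: card=3000; try (A,merge)→5400, (A,hash)→6600, (B,hash)→7400, (B,nl_idx)→27000, (B,merge)→42800, (A,nl)→46050 …(+1); best=5400 via (A,merge)
  {BCD}: card=2000; try (D,hash)→1680, (D,merge)→2680, (D,nl_idx)→3950, (B,hash)→4180, (D,nl)→7050, (B,nl_idx)→16780 …(+2); best=1680 via (D,hash)
  {ABCD}: card=40000; try (D,hash)→8880, (A,hash)→9080, (A,merge)→28680, (D,merge)→44680, (B,hash)→47880, (D,nl_idx)→63400 …(+5); best=8880 via (D,hash)

8880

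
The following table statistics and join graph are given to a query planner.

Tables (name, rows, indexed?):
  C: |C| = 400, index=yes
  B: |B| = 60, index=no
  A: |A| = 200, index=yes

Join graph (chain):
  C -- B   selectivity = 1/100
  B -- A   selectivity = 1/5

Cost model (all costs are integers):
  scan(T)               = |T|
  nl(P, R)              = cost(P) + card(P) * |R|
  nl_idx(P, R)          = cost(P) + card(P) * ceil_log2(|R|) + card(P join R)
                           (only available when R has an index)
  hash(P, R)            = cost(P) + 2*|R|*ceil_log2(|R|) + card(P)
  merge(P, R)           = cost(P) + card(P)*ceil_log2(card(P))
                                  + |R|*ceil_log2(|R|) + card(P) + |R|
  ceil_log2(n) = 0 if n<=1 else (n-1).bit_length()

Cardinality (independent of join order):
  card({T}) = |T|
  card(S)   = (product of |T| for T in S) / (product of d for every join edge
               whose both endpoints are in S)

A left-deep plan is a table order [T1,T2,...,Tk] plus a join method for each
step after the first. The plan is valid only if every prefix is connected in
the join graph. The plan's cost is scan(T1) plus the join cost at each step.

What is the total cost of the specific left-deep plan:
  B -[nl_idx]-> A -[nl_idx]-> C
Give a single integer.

step 1: scan B: cost=60, card=60
step 2: join A via nl_idx
    card(P join A) = 60*200/(5) = 2400
    cost = 60 + 60*8 + 2400 = 2940
step 3: join C via nl_idx
    card(P join C) = 2400*400/(100) = 9600
    cost = 2940 + 2400*9 + 9600 = 34140

34140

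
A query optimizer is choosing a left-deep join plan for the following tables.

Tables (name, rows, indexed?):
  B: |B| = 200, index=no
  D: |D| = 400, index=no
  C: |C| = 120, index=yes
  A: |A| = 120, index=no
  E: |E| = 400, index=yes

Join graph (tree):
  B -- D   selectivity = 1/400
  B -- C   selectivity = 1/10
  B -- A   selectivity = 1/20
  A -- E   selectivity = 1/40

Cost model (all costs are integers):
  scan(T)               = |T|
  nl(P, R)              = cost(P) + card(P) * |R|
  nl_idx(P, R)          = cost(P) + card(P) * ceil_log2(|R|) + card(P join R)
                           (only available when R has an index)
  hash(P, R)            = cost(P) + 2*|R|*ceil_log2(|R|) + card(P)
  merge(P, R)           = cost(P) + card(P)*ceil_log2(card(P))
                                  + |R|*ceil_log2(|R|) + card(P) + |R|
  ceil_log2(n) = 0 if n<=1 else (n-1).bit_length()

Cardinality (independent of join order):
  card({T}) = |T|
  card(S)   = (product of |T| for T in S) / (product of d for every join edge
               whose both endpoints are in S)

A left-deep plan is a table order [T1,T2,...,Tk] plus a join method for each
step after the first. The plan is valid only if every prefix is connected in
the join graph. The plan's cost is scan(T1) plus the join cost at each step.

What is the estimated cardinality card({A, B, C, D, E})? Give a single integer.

Tables in S: A(120), B(200), C(120), D(400), E(400)
Edges inside S: B-D(d=400), B-C(d=10), B-A(d=20), A-E(d=40)
numerator = 120 * 200 * 120 * 400 * 400 = 460800000000
denominator = 400 * 10 * 20 * 40 = 3200000
card(S) = 460800000000 / 3200000 = 144000

144000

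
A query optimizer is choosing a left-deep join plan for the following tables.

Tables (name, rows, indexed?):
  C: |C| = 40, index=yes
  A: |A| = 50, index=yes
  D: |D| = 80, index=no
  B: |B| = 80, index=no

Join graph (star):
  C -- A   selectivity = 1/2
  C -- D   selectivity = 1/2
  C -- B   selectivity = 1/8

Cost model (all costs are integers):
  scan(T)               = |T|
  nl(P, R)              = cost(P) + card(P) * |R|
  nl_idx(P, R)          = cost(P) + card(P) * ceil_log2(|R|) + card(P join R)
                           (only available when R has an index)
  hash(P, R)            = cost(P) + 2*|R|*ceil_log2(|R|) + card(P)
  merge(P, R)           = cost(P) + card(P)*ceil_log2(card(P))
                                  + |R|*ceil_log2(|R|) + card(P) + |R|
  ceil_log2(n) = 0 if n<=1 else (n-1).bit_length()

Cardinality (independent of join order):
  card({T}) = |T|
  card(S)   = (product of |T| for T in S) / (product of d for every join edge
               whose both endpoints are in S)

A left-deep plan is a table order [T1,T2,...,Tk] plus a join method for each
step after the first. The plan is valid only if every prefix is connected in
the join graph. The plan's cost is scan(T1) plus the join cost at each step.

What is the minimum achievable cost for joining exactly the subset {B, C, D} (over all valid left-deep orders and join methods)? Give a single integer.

Selinger DP over subsets of {B,C,D}:
  {C}: scan cost=40, card=40
  {D}: scan cost=80, card=80
  {B}: scan cost=80, card=80
  {CD}: card=1600; try (C,hash)→640, (D,merge)→960, (C,merge)→1000, (D,hash)→1200, (C,nl_idx)→2160, (D,nl)→3240 …(+1); best=640 via (C,hash)
  {BC}: card=400; try (C,hash)→640, (C,nl_idx)→960, (B,merge)→960, (C,merge)→1000, (B,hash)→1200, (B,nl)→3240 …(+1); best=640 via (C,hash)
  {BCD}: card=16000; try (D,hash)→2160, (B,hash)→3360, (D,merge)→5280, (B,merge)→20480, (D,nl)→32640, (B,nl)→128640; best=2160 via (D,hash)

2160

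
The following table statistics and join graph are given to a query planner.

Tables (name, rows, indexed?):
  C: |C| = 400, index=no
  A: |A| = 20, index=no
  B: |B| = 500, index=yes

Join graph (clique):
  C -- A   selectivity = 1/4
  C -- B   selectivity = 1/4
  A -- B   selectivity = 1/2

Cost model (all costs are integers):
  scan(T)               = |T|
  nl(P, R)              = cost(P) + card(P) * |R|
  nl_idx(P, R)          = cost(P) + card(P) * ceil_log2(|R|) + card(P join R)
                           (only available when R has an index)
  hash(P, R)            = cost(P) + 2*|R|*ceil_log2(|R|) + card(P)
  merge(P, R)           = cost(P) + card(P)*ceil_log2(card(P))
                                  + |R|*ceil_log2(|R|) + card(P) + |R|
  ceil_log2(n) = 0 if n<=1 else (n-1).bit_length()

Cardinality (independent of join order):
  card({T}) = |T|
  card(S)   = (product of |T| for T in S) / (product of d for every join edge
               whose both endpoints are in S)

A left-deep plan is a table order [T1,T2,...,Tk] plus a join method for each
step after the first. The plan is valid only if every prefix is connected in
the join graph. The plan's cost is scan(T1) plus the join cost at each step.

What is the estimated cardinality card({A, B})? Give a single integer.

5000

Tables in S: A(20), B(500)
Edges inside S: A-B(d=2)
numerator = 20 * 500 = 10000
denominator = 2 = 2
card(S) = 10000 / 2 = 5000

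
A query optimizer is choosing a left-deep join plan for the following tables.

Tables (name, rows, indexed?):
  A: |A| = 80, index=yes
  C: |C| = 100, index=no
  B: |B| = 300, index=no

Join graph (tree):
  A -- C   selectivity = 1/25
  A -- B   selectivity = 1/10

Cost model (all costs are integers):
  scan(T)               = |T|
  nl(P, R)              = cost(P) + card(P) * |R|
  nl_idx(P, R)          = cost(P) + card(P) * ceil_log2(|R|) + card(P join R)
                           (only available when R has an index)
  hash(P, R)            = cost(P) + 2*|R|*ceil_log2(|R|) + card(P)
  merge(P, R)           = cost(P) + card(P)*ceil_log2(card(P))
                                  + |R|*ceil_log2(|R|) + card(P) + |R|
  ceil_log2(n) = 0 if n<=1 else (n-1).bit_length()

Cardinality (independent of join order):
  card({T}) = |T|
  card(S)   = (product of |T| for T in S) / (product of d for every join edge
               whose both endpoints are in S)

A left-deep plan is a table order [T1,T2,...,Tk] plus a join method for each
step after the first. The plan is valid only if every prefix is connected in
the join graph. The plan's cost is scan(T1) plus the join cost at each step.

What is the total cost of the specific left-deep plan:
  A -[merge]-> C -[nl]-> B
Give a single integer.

97520

step 1: scan A: cost=80, card=80
step 2: join C via merge
    card(P join C) = 80*100/(25) = 320
    cost = 80 + 80*7 + 100*7 + 80 + 100 = 1520
step 3: join B via nl
    card(P join B) = 320*300/(10) = 9600
    cost = 1520 + 320*300 = 97520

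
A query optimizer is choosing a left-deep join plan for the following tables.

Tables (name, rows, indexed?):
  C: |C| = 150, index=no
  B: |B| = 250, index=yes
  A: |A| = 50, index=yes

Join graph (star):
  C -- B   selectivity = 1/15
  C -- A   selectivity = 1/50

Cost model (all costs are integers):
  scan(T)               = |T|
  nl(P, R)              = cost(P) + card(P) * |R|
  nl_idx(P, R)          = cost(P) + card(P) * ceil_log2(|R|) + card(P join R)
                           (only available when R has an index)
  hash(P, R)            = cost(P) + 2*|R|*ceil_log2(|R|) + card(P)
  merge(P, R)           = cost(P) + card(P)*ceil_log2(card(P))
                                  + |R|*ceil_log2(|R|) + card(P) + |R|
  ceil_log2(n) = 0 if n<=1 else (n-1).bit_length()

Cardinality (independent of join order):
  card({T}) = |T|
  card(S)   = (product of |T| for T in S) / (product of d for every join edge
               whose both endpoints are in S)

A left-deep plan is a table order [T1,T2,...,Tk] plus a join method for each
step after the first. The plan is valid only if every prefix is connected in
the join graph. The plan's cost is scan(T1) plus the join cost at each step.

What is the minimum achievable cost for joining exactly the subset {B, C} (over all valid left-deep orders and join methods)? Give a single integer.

2900

Selinger DP over subsets of {B,C}:
  {C}: scan cost=150, card=150
  {B}: scan cost=250, card=250
  {BC}: card=2500; try (C,hash)→2900, (B,merge)→3750, (C,merge)→3850, (B,nl_idx)→3850, (B,hash)→4300, (B,nl)→37650 …(+1); best=2900 via (C,hash)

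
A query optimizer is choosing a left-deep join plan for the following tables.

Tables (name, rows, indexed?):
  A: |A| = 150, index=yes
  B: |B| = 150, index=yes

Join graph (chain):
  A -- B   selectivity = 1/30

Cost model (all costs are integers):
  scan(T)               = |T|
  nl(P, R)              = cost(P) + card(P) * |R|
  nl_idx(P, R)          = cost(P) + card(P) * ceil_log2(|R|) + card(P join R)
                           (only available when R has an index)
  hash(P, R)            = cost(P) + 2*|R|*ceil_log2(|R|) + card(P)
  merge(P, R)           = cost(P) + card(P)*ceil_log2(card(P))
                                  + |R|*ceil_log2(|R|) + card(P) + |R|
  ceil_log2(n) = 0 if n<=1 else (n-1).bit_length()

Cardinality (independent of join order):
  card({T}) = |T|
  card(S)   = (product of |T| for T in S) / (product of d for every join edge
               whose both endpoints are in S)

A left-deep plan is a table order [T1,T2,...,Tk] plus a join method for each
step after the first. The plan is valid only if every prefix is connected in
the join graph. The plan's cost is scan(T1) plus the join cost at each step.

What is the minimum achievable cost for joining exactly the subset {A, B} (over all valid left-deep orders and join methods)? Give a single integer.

2100

Selinger DP over subsets of {A,B}:
  {A}: scan cost=150, card=150
  {B}: scan cost=150, card=150
  {AB}: card=750; try (B,nl_idx)→2100, (A,nl_idx)→2100, (B,hash)→2700, (A,hash)→2700, (B,merge)→2850, (A,merge)→2850 …(+2); best=2100 via (B,nl_idx)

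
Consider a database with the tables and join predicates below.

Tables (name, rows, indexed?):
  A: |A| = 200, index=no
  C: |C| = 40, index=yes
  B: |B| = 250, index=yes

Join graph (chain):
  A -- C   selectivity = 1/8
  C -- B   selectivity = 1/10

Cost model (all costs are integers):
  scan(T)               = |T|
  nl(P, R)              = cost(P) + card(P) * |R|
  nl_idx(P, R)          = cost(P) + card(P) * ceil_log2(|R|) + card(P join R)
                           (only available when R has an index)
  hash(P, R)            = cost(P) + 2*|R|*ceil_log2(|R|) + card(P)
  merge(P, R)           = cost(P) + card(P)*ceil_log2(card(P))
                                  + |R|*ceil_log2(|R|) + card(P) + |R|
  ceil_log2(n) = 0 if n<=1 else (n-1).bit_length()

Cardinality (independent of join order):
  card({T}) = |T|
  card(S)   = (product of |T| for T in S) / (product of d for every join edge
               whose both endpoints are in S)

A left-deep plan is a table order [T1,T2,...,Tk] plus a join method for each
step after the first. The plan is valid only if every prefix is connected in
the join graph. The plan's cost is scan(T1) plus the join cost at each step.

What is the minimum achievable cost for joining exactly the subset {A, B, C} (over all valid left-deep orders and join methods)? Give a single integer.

Selinger DP over subsets of {A,B,C}:
  {A}: scan cost=200, card=200
  {C}: scan cost=40, card=40
  {B}: scan cost=250, card=250
  {AC}: card=1000; try (C,hash)→880, (A,merge)→2120, (C,merge)→2280, (C,nl_idx)→2400, (A,hash)→3280, (A,nl)→8040 …(+1); best=880 via (C,hash)
  {BC}: card=1000; try (C,hash)→980, (B,nl_idx)→1360, (B,merge)→2570, (C,nl_idx)→2750, (C,merge)→2780, (B,hash)→4080 …(+2); best=980 via (C,hash)
  {ABC}: card=25000; try (A,hash)→5180, (B,hash)→5880, (A,merge)→13780, (B,merge)→14130, (B,nl_idx)→33880, (A,nl)→200980 …(+1); best=5180 via (A,hash)

5180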